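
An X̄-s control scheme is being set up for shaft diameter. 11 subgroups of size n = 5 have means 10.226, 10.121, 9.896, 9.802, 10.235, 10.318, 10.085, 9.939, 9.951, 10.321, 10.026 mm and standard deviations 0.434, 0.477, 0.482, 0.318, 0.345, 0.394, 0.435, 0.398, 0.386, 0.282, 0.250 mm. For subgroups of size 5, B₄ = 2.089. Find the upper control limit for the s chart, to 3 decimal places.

0.798

s̄ = (0.434 + 0.477 + 0.482 + 0.318 + 0.345 + 0.394 + 0.435 + 0.398 + 0.386 + 0.282 + 0.250) / 11 = 0.3819
UCL_s = B₄·s̄ = 2.089 × 0.3819 = 0.7978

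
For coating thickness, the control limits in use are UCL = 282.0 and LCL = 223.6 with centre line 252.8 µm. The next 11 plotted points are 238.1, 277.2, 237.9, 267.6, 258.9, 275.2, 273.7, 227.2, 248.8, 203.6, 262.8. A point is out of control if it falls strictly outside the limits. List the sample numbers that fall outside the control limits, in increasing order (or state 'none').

Compare each point to [223.6, 282.0]: sample 10 = 203.6 < LCL.

10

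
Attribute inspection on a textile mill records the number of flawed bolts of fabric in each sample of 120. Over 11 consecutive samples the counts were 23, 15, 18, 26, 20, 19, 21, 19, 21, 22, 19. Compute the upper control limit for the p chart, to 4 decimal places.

0.2716

p̄ = Σdᵢ / (k·n) = 223 / (11 × 120) = 0.16894
UCL = p̄ + 3·√(p̄(1−p̄)/n) = 0.16894 + 3 × √(0.16894×0.83106/120) = 0.16894 + 3 × 0.03421 = 0.27155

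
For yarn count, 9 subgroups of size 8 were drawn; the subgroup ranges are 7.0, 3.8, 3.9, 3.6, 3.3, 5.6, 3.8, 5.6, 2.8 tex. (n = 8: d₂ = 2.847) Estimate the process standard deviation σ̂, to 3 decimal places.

1.538

R̄ = (7.0 + 3.8 + 3.9 + 3.6 + 3.3 + 5.6 + 3.8 + 5.6 + 2.8) / 9 = 4.3778
σ̂ = R̄ / d₂ = 4.3778 / 2.847 = 1.5377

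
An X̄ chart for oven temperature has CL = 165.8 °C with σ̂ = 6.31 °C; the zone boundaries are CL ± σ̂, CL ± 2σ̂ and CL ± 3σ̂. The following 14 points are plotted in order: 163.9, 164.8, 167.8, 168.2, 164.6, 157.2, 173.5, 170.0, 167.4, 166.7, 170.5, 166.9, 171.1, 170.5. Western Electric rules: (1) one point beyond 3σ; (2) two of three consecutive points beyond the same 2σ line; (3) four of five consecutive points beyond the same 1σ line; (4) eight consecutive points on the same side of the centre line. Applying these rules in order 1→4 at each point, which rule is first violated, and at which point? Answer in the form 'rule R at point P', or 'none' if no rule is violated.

rule 4 at point 14

Zone of each point (C = within 1σ̂, B = 1σ̂–2σ̂, A = 2σ̂–3σ̂, * = beyond 3σ̂; sign = side of CL): 1:-C, 2:-C, 3:+C, 4:+C, 5:-C, 6:-B, 7:+B, 8:+C, 9:+C, 10:+C, 11:+C, 12:+C, 13:+C, 14:+C
Rule 4 (eight consecutive points on the same side of the centre line) is satisfied at point 14.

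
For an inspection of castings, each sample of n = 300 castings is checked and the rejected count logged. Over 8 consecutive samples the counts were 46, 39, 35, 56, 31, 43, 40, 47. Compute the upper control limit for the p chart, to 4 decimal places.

0.2006

p̄ = Σdᵢ / (k·n) = 337 / (8 × 300) = 0.14042
UCL = p̄ + 3·√(p̄(1−p̄)/n) = 0.14042 + 3 × √(0.14042×0.85958/300) = 0.14042 + 3 × 0.02006 = 0.20059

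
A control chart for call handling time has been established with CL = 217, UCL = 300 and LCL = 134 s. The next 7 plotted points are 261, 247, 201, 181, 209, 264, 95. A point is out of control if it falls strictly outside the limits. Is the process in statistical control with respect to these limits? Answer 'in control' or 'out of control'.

Compare each point to [134, 300]: sample 7 = 95 < LCL.

out of control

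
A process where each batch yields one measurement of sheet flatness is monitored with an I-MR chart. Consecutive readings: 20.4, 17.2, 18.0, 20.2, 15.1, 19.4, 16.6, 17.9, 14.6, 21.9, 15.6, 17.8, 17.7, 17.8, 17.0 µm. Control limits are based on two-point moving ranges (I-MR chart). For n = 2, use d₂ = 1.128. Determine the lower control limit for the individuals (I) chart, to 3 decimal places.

10.253

X̄ = (20.4 + 17.2 + 18.0 + 20.2 + 15.1 + 19.4 + 16.6 + 17.9 + 14.6 + 21.9 + 15.6 + 17.8 + 17.7 + 17.8 + 17.0) / 15 = 17.8133
Moving ranges: 3.2, 0.8, 2.2, 5.1, 4.3, 2.8, 1.3, 3.3, 7.3, 6.3, 2.2, 0.1, 0.1, 0.8; M̄R̄ = 39.8000 / 14 = 2.8429
LCL = X̄ − 3·M̄R̄/d₂ = 17.8133 − 3 × 2.8429 / 1.128 = 10.2525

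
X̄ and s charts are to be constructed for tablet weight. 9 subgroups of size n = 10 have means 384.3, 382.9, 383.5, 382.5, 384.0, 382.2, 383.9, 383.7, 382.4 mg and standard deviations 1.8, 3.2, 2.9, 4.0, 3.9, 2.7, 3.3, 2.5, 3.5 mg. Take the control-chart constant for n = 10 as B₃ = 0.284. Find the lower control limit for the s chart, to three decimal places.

0.877

s̄ = (1.8 + 3.2 + 2.9 + 4.0 + 3.9 + 2.7 + 3.3 + 2.5 + 3.5) / 9 = 3.0889
LCL_s = B₃·s̄ = 0.284 × 3.0889 = 0.8772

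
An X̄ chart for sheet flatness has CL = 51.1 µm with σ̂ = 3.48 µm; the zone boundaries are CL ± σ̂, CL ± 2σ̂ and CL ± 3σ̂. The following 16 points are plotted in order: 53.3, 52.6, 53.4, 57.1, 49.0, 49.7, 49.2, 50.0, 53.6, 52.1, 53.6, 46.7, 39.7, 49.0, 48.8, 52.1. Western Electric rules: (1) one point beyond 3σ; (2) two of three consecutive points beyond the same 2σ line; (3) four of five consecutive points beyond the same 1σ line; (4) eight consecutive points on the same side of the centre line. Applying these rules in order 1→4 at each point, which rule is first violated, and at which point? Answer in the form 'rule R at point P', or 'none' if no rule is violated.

rule 1 at point 13

Zone of each point (C = within 1σ̂, B = 1σ̂–2σ̂, A = 2σ̂–3σ̂, * = beyond 3σ̂; sign = side of CL): 1:+C, 2:+C, 3:+C, 4:+B, 5:-C, 6:-C, 7:-C, 8:-C, 9:+C, 10:+C, 11:+C, 12:-B, 13:-*, 14:-C, 15:-C, 16:+C
Rule 1 (one point beyond the 3σ limits) is satisfied at point 13.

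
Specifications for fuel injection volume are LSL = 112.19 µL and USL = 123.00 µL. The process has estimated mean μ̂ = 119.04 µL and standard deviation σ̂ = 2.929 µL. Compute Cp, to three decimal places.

0.615

Cp = (USL − LSL) / (6σ̂) = (123.00 − 112.19) / (6 × 2.929) = 10.8100 / 17.5740 = 0.6151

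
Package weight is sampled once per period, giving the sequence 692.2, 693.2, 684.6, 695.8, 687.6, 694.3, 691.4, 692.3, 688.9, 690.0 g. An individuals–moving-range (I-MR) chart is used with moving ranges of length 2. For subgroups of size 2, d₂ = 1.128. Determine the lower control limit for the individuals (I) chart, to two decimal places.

678.03

X̄ = (692.2 + 693.2 + 684.6 + 695.8 + 687.6 + 694.3 + 691.4 + 692.3 + 688.9 + 690.0) / 10 = 691.0300
Moving ranges: 1.0, 8.6, 11.2, 8.2, 6.7, 2.9, 0.9, 3.4, 1.1; M̄R̄ = 44.0000 / 9 = 4.8889
LCL = X̄ − 3·M̄R̄/d₂ = 691.0300 − 3 × 4.8889 / 1.128 = 678.0276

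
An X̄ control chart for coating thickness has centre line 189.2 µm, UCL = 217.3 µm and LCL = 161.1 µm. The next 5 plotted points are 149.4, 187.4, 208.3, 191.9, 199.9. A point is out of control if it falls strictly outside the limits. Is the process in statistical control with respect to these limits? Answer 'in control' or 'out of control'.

out of control

Compare each point to [161.1, 217.3]: sample 1 = 149.4 < LCL.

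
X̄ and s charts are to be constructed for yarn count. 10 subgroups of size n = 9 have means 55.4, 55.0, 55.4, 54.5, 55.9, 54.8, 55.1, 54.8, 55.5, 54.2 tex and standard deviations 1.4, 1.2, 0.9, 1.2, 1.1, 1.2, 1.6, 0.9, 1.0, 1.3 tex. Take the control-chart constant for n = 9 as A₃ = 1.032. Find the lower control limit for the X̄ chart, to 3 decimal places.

X̄̄ = (55.4 + 55.0 + 55.4 + 54.5 + 55.9 + 54.8 + 55.1 + 54.8 + 55.5 + 54.2) / 10 = 55.0600
s̄ = (1.4 + 1.2 + 0.9 + 1.2 + 1.1 + 1.2 + 1.6 + 0.9 + 1.0 + 1.3) / 10 = 1.1800
LCL = X̄̄ − A₃·s̄ = 55.0600 − 1.032 × 1.1800 = 53.8422

53.842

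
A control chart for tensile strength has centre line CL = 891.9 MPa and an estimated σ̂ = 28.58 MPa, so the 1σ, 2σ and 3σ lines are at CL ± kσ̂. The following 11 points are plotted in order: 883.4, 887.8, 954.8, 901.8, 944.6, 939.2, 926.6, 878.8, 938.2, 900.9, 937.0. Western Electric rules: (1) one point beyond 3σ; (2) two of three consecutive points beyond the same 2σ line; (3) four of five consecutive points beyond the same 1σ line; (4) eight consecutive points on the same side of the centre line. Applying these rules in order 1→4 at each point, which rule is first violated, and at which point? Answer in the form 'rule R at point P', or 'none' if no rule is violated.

rule 3 at point 7

Zone of each point (C = within 1σ̂, B = 1σ̂–2σ̂, A = 2σ̂–3σ̂, * = beyond 3σ̂; sign = side of CL): 1:-C, 2:-C, 3:+A, 4:+C, 5:+B, 6:+B, 7:+B, 8:-C, 9:+B, 10:+C, 11:+B
Rule 3 (four of five consecutive points beyond the same 1σ limit) is satisfied at point 7.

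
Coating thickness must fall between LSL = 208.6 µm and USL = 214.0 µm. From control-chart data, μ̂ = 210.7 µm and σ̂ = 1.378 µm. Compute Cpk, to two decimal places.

0.51

Cpu = (USL − μ̂) / (3σ̂) = (214.0 − 210.7) / (3 × 1.378) = 0.7983; Cpl = (μ̂ − LSL) / (3σ̂) = (210.7 − 208.6) / (3 × 1.378) = 0.5080; Cpk = min(Cpu, Cpl) = 0.5080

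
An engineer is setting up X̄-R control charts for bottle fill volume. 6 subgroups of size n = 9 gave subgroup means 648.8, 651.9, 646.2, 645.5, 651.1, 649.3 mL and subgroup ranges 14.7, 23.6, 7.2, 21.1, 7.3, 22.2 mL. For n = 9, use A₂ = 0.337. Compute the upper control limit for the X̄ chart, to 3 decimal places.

X̄̄ = (648.8 + 651.9 + 646.2 + 645.5 + 651.1 + 649.3) / 6 = 3892.8000 / 6 = 648.8000
R̄ = (14.7 + 23.6 + 7.2 + 21.1 + 7.3 + 22.2) / 6 = 96.1000 / 6 = 16.0167
UCL = X̄̄ + A₂·R̄ = 648.8000 + 0.337 × 16.0167 = 654.1976

654.198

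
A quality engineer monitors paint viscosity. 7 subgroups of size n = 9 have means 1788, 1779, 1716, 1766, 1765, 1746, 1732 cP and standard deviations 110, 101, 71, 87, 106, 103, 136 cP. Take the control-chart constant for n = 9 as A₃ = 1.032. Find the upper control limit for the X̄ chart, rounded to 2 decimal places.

X̄̄ = (1788 + 1779 + 1716 + 1766 + 1765 + 1746 + 1732) / 7 = 1756.0000
s̄ = (110 + 101 + 71 + 87 + 106 + 103 + 136) / 7 = 102.0000
UCL = X̄̄ + A₃·s̄ = 1756.0000 + 1.032 × 102.0000 = 1861.2640

1861.26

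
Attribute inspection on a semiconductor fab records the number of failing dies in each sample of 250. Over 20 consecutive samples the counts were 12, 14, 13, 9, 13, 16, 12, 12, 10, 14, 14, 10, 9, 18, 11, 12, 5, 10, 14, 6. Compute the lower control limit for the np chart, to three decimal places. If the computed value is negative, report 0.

p̄ = Σdᵢ / (k·n) = 234 / (20 × 250) = 0.04680
LCL = np̄ − 3·√(np̄(1−p̄)) = 11.7000 − 3 × 3.3395 = 1.6814

1.681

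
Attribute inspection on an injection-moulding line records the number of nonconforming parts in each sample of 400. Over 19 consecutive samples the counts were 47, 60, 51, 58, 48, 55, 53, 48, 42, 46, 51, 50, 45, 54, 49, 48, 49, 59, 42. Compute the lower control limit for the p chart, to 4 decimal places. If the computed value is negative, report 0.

0.0759

p̄ = Σdᵢ / (k·n) = 955 / (19 × 400) = 0.12566
LCL = p̄ − 3·√(p̄(1−p̄)/n) = 0.12566 − 3 × 0.01657 = 0.07594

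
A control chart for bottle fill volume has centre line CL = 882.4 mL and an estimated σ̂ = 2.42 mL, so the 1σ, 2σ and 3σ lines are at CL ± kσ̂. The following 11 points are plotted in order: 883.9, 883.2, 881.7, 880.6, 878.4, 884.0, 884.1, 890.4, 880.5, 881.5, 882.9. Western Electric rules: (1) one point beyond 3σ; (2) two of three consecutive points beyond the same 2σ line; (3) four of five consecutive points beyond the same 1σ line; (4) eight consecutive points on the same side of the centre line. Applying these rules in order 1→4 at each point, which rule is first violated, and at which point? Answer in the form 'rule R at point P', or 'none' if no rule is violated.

Zone of each point (C = within 1σ̂, B = 1σ̂–2σ̂, A = 2σ̂–3σ̂, * = beyond 3σ̂; sign = side of CL): 1:+C, 2:+C, 3:-C, 4:-C, 5:-B, 6:+C, 7:+C, 8:+*, 9:-C, 10:-C, 11:+C
Rule 1 (one point beyond the 3σ limits) is satisfied at point 8.

rule 1 at point 8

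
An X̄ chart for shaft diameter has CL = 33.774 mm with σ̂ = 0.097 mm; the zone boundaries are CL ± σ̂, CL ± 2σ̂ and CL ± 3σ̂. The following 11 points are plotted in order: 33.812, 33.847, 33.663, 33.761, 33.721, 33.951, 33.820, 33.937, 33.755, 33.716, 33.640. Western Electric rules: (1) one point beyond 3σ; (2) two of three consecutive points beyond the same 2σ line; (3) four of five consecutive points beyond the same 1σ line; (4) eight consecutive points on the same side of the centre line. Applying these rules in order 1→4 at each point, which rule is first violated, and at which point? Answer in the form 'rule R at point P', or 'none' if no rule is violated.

Zone of each point (C = within 1σ̂, B = 1σ̂–2σ̂, A = 2σ̂–3σ̂, * = beyond 3σ̂; sign = side of CL): 1:+C, 2:+C, 3:-B, 4:-C, 5:-C, 6:+B, 7:+C, 8:+B, 9:-C, 10:-C, 11:-B
No rule fires across all 11 points.

none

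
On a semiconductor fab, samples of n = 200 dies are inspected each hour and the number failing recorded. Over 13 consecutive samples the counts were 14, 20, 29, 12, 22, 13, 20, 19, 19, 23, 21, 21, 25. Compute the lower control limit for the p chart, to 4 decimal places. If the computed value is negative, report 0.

0.0358

p̄ = Σdᵢ / (k·n) = 258 / (13 × 200) = 0.09923
LCL = p̄ − 3·√(p̄(1−p̄)/n) = 0.09923 − 3 × 0.02114 = 0.03581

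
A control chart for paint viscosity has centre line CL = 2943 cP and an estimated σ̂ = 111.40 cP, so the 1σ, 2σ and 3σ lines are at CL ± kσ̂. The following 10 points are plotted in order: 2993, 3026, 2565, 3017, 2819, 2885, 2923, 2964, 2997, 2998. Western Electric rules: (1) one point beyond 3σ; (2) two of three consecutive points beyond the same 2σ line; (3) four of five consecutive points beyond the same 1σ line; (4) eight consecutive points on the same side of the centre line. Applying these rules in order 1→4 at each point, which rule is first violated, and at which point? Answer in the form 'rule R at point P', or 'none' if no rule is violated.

Zone of each point (C = within 1σ̂, B = 1σ̂–2σ̂, A = 2σ̂–3σ̂, * = beyond 3σ̂; sign = side of CL): 1:+C, 2:+C, 3:-*, 4:+C, 5:-B, 6:-C, 7:-C, 8:+C, 9:+C, 10:+C
Rule 1 (one point beyond the 3σ limits) is satisfied at point 3.

rule 1 at point 3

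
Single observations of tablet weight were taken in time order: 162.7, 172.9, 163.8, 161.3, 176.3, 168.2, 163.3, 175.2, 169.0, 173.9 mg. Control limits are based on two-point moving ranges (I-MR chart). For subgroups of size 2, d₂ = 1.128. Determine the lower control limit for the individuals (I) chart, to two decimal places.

147.15

X̄ = (162.7 + 172.9 + 163.8 + 161.3 + 176.3 + 168.2 + 163.3 + 175.2 + 169.0 + 173.9) / 10 = 168.6600
Moving ranges: 10.2, 9.1, 2.5, 15.0, 8.1, 4.9, 11.9, 6.2, 4.9; M̄R̄ = 72.8000 / 9 = 8.0889
LCL = X̄ − 3·M̄R̄/d₂ = 168.6600 − 3 × 8.0889 / 1.128 = 147.1470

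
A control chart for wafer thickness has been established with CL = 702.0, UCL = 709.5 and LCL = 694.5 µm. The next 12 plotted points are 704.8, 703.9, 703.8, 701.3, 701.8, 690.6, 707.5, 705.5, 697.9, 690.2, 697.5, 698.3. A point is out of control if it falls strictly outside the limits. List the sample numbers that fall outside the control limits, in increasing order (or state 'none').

Compare each point to [694.5, 709.5]: sample 6 = 690.6 < LCL; sample 10 = 690.2 < LCL.

6, 10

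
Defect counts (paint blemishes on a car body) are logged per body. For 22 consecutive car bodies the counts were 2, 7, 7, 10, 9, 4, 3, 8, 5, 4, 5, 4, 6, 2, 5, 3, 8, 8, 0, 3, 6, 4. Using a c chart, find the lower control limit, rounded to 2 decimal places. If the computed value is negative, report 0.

c̄ = (2 + 7 + 7 + 10 + 9 + 4 + 3 + 8 + 5 + 4 + 5 + 4 + 6 + 2 + 5 + 3 + 8 + 8 + 0 + 3 + 6 + 4) / 22 = 113 / 22 = 5.1364
LCL = c̄ − 3√c̄ = 5.1364 − 3 × 2.2664 = -1.6627 → 0 (cannot be negative)

0.00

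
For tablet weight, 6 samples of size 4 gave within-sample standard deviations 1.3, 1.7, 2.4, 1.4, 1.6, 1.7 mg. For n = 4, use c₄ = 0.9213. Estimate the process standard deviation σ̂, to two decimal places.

s̄ = (1.3 + 1.7 + 2.4 + 1.4 + 1.6 + 1.7) / 6 = 1.6833
σ̂ = s̄ / c₄ = 1.6833 / 0.9213 = 1.8271

1.83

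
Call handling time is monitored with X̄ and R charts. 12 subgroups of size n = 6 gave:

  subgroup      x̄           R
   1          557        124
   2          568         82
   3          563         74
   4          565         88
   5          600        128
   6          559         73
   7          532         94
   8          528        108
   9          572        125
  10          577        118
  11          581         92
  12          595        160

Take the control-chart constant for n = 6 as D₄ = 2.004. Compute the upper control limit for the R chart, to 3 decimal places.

R̄ = (124 + 82 + 74 + 88 + 128 + 73 + 94 + 108 + 125 + 118 + 92 + 160) / 12 = 1266.0000 / 12 = 105.5000
UCL_R = D₄·R̄ = 2.004 × 105.5000 = 211.4220

211.422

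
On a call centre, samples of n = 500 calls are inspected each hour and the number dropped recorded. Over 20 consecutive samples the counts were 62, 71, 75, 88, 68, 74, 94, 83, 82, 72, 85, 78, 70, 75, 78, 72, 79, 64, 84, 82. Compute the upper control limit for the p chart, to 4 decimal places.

0.2020

p̄ = Σdᵢ / (k·n) = 1536 / (20 × 500) = 0.15360
UCL = p̄ + 3·√(p̄(1−p̄)/n) = 0.15360 + 3 × √(0.15360×0.84640/500) = 0.15360 + 3 × 0.01612 = 0.20197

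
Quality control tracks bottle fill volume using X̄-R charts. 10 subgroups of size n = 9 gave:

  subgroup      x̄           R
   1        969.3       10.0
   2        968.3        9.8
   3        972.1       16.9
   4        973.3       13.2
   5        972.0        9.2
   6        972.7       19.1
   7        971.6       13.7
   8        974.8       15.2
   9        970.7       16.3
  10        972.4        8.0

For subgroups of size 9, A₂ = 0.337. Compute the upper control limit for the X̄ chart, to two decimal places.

976.15

X̄̄ = (969.3 + 968.3 + 972.1 + 973.3 + 972.0 + 972.7 + 971.6 + 974.8 + 970.7 + 972.4) / 10 = 9717.2000 / 10 = 971.7200
R̄ = (10.0 + 9.8 + 16.9 + 13.2 + 9.2 + 19.1 + 13.7 + 15.2 + 16.3 + 8.0) / 10 = 131.4000 / 10 = 13.1400
UCL = X̄̄ + A₂·R̄ = 971.7200 + 0.337 × 13.1400 = 976.1482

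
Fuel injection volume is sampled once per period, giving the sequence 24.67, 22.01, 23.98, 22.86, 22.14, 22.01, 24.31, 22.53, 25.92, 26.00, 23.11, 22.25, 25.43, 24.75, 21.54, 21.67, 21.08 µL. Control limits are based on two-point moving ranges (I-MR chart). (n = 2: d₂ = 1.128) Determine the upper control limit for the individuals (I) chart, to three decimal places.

27.580

X̄ = (24.67 + 22.01 + 23.98 + 22.86 + 22.14 + 22.01 + 24.31 + 22.53 + 25.92 + 26.00 + 23.11 + 22.25 + 25.43 + 24.75 + 21.54 + 21.67 + 21.08) / 17 = 23.3094
Moving ranges: 2.66, 1.97, 1.12, 0.72, 0.13, 2.30, 1.78, 3.39, 0.08, 2.89, 0.86, 3.18, 0.68, 3.21, 0.13, 0.59; M̄R̄ = 25.6900 / 16 = 1.6056
UCL = X̄ + 3·M̄R̄/d₂ = 23.3094 + 3 × 1.6056 / 1.128 = 27.5797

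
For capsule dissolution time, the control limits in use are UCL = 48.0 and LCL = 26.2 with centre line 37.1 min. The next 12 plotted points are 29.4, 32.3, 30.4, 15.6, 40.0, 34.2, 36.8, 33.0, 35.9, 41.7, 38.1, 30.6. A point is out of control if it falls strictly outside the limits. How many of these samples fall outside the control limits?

Compare each point to [26.2, 48.0]: sample 4 = 15.6 < LCL.

1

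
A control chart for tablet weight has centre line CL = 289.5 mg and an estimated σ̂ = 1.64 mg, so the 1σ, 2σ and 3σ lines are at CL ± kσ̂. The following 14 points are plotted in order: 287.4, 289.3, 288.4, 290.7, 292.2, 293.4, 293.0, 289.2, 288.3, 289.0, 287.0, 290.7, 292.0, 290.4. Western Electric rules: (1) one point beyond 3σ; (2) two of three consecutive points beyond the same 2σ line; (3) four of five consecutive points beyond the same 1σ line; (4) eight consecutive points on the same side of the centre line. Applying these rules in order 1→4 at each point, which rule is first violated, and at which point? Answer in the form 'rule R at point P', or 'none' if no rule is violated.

Zone of each point (C = within 1σ̂, B = 1σ̂–2σ̂, A = 2σ̂–3σ̂, * = beyond 3σ̂; sign = side of CL): 1:-B, 2:-C, 3:-C, 4:+C, 5:+B, 6:+A, 7:+A, 8:-C, 9:-C, 10:-C, 11:-B, 12:+C, 13:+B, 14:+C
Rule 2 (two of three consecutive points beyond the same 2σ limit) is satisfied at point 7.

rule 2 at point 7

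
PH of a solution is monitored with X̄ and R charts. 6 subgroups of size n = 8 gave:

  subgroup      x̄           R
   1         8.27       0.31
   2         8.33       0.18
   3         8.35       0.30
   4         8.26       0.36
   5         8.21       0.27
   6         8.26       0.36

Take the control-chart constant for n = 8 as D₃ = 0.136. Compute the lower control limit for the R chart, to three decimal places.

0.040

R̄ = (0.31 + 0.18 + 0.30 + 0.36 + 0.27 + 0.36) / 6 = 1.7800 / 6 = 0.2967
LCL_R = D₃·R̄ = 0.136 × 0.2967 = 0.0403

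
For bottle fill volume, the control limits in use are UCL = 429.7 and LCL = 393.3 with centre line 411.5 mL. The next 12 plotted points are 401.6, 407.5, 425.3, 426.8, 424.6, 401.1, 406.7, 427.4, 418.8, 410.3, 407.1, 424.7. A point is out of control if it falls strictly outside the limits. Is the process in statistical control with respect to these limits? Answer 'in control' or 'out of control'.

in control

All 12 points lie within [393.3, 429.7].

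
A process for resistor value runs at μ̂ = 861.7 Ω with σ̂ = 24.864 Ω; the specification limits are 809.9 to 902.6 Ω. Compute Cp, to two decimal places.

Cp = (USL − LSL) / (6σ̂) = (902.6 − 809.9) / (6 × 24.864) = 92.7000 / 149.1840 = 0.6214

0.62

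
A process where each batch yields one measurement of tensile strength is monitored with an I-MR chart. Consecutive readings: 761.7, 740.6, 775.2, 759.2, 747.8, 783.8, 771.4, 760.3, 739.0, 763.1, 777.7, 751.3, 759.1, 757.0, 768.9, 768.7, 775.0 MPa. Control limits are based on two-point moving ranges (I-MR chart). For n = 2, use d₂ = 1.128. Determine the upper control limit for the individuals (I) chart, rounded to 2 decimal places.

805.11

X̄ = (761.7 + 740.6 + 775.2 + 759.2 + 747.8 + 783.8 + 771.4 + 760.3 + 739.0 + 763.1 + 777.7 + 751.3 + 759.1 + 757.0 + 768.9 + 768.7 + 775.0) / 17 = 762.3412
Moving ranges: 21.1, 34.6, 16.0, 11.4, 36.0, 12.4, 11.1, 21.3, 24.1, 14.6, 26.4, 7.8, 2.1, 11.9, 0.2, 6.3; M̄R̄ = 257.3000 / 16 = 16.0813
UCL = X̄ + 3·M̄R̄/d₂ = 762.3412 + 3 × 16.0813 / 1.128 = 805.1105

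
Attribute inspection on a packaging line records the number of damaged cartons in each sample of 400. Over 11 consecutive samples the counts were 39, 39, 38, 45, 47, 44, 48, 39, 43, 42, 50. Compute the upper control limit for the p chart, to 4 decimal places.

0.1542

p̄ = Σdᵢ / (k·n) = 474 / (11 × 400) = 0.10773
UCL = p̄ + 3·√(p̄(1−p̄)/n) = 0.10773 + 3 × √(0.10773×0.89227/400) = 0.10773 + 3 × 0.01550 = 0.15423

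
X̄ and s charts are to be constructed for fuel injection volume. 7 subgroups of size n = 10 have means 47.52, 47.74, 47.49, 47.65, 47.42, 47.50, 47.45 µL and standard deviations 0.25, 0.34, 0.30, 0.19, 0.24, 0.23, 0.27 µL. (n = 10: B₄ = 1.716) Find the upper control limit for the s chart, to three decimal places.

0.446

s̄ = (0.25 + 0.34 + 0.30 + 0.19 + 0.24 + 0.23 + 0.27) / 7 = 0.2600
UCL_s = B₄·s̄ = 1.716 × 0.2600 = 0.4462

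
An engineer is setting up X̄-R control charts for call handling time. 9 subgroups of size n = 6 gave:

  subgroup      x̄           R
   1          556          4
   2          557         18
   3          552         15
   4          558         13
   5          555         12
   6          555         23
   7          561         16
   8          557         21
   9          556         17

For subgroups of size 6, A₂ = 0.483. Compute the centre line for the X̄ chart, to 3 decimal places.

X̄̄ = (556 + 557 + 552 + 558 + 555 + 555 + 561 + 557 + 556) / 9 = 5007.0000 / 9 = 556.3333
CL = X̄̄ = 556.3333

556.333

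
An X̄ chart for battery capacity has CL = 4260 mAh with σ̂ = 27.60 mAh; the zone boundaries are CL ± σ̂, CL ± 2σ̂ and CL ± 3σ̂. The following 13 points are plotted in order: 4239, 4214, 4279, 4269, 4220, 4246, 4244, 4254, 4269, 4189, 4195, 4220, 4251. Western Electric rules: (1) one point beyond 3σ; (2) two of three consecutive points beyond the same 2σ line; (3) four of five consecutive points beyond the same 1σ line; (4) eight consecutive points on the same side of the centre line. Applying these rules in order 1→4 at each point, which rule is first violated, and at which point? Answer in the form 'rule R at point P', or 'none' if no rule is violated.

Zone of each point (C = within 1σ̂, B = 1σ̂–2σ̂, A = 2σ̂–3σ̂, * = beyond 3σ̂; sign = side of CL): 1:-C, 2:-B, 3:+C, 4:+C, 5:-B, 6:-C, 7:-C, 8:-C, 9:+C, 10:-A, 11:-A, 12:-B, 13:-C
Rule 2 (two of three consecutive points beyond the same 2σ limit) is satisfied at point 11.

rule 2 at point 11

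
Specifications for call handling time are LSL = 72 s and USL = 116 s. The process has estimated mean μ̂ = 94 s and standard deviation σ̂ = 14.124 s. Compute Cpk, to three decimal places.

Cpu = (USL − μ̂) / (3σ̂) = (116 − 94) / (3 × 14.124) = 0.5192; Cpl = (μ̂ − LSL) / (3σ̂) = (94 − 72) / (3 × 14.124) = 0.5192; Cpk = min(Cpu, Cpl) = 0.5192

0.519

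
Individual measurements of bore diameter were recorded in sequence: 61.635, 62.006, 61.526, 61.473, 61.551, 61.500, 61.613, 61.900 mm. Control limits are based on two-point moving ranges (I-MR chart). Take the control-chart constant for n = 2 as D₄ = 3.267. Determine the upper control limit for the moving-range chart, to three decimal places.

0.669

Moving ranges: 0.371, 0.480, 0.053, 0.078, 0.051, 0.113, 0.287; M̄R̄ = 1.4330 / 7 = 0.2047
UCL_MR = D₄·M̄R̄ = 3.267 × 0.2047 = 0.6688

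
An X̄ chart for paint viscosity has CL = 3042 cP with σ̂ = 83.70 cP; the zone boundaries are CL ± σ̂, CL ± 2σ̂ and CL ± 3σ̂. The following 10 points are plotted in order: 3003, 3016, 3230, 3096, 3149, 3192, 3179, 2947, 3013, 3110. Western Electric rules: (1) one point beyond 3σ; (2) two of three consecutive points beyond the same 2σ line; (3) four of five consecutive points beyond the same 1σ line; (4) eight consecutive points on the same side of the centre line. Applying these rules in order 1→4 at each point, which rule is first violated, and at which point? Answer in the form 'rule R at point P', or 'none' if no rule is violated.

Zone of each point (C = within 1σ̂, B = 1σ̂–2σ̂, A = 2σ̂–3σ̂, * = beyond 3σ̂; sign = side of CL): 1:-C, 2:-C, 3:+A, 4:+C, 5:+B, 6:+B, 7:+B, 8:-B, 9:-C, 10:+C
Rule 3 (four of five consecutive points beyond the same 1σ limit) is satisfied at point 7.

rule 3 at point 7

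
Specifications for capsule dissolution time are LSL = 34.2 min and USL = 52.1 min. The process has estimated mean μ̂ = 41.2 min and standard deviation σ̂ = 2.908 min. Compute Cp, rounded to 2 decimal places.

Cp = (USL − LSL) / (6σ̂) = (52.1 − 34.2) / (6 × 2.908) = 17.9000 / 17.4480 = 1.0259

1.03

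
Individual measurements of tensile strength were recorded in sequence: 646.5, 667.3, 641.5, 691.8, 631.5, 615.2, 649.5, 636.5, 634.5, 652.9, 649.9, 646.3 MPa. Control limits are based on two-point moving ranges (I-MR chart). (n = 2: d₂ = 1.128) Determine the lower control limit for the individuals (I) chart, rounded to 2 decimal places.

587.04

X̄ = (646.5 + 667.3 + 641.5 + 691.8 + 631.5 + 615.2 + 649.5 + 636.5 + 634.5 + 652.9 + 649.9 + 646.3) / 12 = 646.9500
Moving ranges: 20.8, 25.8, 50.3, 60.3, 16.3, 34.3, 13.0, 2.0, 18.4, 3.0, 3.6; M̄R̄ = 247.8000 / 11 = 22.5273
LCL = X̄ − 3·M̄R̄/d₂ = 646.9500 − 3 × 22.5273 / 1.128 = 587.0370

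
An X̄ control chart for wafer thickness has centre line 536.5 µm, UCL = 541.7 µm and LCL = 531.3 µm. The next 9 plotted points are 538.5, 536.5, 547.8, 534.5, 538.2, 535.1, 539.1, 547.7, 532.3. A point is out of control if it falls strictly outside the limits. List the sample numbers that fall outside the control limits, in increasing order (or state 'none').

3, 8

Compare each point to [531.3, 541.7]: sample 3 = 547.8 > UCL; sample 8 = 547.7 > UCL.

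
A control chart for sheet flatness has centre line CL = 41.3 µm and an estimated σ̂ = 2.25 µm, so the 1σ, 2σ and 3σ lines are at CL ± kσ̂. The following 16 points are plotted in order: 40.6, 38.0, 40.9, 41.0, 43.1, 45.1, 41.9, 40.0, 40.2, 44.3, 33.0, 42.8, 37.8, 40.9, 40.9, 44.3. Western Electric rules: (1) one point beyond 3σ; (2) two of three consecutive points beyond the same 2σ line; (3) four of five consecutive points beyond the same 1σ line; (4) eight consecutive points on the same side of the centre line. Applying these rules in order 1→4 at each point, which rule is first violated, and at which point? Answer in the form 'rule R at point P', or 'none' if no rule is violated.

rule 1 at point 11

Zone of each point (C = within 1σ̂, B = 1σ̂–2σ̂, A = 2σ̂–3σ̂, * = beyond 3σ̂; sign = side of CL): 1:-C, 2:-B, 3:-C, 4:-C, 5:+C, 6:+B, 7:+C, 8:-C, 9:-C, 10:+B, 11:-*, 12:+C, 13:-B, 14:-C, 15:-C, 16:+B
Rule 1 (one point beyond the 3σ limits) is satisfied at point 11.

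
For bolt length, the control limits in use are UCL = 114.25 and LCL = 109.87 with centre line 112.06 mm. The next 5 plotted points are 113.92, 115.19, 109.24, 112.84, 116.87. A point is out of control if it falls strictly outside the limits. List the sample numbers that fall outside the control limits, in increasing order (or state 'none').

2, 3, 5

Compare each point to [109.87, 114.25]: sample 2 = 115.19 > UCL; sample 3 = 109.24 < LCL; sample 5 = 116.87 > UCL.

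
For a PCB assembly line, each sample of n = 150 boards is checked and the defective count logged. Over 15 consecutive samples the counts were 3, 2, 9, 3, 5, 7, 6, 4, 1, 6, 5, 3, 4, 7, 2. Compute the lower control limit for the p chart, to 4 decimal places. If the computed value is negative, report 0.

0.0000

p̄ = Σdᵢ / (k·n) = 67 / (15 × 150) = 0.02978
LCL = p̄ − 3·√(p̄(1−p̄)/n) = 0.02978 − 3 × 0.01388 = -0.01186 → 0 (negative, so LCL = 0)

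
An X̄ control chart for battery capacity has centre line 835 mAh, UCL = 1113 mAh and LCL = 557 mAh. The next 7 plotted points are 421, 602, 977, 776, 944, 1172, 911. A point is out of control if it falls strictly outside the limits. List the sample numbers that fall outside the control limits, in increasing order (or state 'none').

Compare each point to [557, 1113]: sample 1 = 421 < LCL; sample 6 = 1172 > UCL.

1, 6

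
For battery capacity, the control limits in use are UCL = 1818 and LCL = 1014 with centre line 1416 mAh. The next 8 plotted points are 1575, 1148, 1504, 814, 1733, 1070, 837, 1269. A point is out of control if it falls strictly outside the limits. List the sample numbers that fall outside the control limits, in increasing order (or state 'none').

Compare each point to [1014, 1818]: sample 4 = 814 < LCL; sample 7 = 837 < LCL.

4, 7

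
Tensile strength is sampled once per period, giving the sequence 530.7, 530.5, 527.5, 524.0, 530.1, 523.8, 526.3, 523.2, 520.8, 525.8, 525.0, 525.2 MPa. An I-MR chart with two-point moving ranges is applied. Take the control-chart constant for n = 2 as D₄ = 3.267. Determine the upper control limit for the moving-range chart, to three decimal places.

9.831

Moving ranges: 0.2, 3.0, 3.5, 6.1, 6.3, 2.5, 3.1, 2.4, 5.0, 0.8, 0.2; M̄R̄ = 33.1000 / 11 = 3.0091
UCL_MR = D₄·M̄R̄ = 3.267 × 3.0091 = 9.8307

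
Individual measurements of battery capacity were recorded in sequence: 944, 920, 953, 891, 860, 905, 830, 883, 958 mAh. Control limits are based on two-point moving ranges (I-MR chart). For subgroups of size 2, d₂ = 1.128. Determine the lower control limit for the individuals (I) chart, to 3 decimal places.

772.575

X̄ = (944 + 920 + 953 + 891 + 860 + 905 + 830 + 883 + 958) / 9 = 904.8889
Moving ranges: 24, 33, 62, 31, 45, 75, 53, 75; M̄R̄ = 398.0000 / 8 = 49.7500
LCL = X̄ − 3·M̄R̄/d₂ = 904.8889 − 3 × 49.7500 / 1.128 = 772.5751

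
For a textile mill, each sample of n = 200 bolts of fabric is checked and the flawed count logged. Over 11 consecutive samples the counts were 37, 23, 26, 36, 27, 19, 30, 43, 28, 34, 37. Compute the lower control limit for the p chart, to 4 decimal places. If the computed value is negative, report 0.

0.0779

p̄ = Σdᵢ / (k·n) = 340 / (11 × 200) = 0.15455
LCL = p̄ − 3·√(p̄(1−p̄)/n) = 0.15455 − 3 × 0.02556 = 0.07787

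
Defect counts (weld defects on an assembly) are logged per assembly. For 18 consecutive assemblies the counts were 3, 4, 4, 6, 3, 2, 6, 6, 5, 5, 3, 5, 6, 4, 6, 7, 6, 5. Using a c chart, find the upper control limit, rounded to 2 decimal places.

c̄ = (3 + 4 + 4 + 6 + 3 + 2 + 6 + 6 + 5 + 5 + 3 + 5 + 6 + 4 + 6 + 7 + 6 + 5) / 18 = 86 / 18 = 4.7778
UCL = c̄ + 3√c̄ = 4.7778 + 3 × √4.7778 = 4.7778 + 3 × 2.1858 = 11.3352

11.34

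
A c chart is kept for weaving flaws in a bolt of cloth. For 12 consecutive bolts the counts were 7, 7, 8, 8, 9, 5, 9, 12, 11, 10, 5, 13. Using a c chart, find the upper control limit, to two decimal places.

17.50

c̄ = (7 + 7 + 8 + 8 + 9 + 5 + 9 + 12 + 11 + 10 + 5 + 13) / 12 = 104 / 12 = 8.6667
UCL = c̄ + 3√c̄ = 8.6667 + 3 × √8.6667 = 8.6667 + 3 × 2.9439 = 17.4984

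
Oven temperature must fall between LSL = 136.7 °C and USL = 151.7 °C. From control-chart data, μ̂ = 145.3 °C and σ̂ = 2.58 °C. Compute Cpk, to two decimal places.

Cpu = (USL − μ̂) / (3σ̂) = (151.7 − 145.3) / (3 × 2.58) = 0.8269; Cpl = (μ̂ − LSL) / (3σ̂) = (145.3 − 136.7) / (3 × 2.58) = 1.1111; Cpk = min(Cpu, Cpl) = 0.8269

0.83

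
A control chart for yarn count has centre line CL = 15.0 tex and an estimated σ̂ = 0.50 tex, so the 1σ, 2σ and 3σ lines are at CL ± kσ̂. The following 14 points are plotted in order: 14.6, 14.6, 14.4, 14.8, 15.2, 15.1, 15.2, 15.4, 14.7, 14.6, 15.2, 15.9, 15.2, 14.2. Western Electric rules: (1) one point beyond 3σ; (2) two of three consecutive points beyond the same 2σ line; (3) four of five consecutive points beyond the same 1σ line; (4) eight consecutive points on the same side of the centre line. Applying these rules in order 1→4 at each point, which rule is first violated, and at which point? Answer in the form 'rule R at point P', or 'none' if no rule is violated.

none

Zone of each point (C = within 1σ̂, B = 1σ̂–2σ̂, A = 2σ̂–3σ̂, * = beyond 3σ̂; sign = side of CL): 1:-C, 2:-C, 3:-B, 4:-C, 5:+C, 6:+C, 7:+C, 8:+C, 9:-C, 10:-C, 11:+C, 12:+B, 13:+C, 14:-B
No rule fires across all 14 points.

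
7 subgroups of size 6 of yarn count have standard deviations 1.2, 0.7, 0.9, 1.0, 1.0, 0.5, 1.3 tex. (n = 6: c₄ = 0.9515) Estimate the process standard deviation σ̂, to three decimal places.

0.991

s̄ = (1.2 + 0.7 + 0.9 + 1.0 + 1.0 + 0.5 + 1.3) / 7 = 0.9429
σ̂ = s̄ / c₄ = 0.9429 / 0.9515 = 0.9909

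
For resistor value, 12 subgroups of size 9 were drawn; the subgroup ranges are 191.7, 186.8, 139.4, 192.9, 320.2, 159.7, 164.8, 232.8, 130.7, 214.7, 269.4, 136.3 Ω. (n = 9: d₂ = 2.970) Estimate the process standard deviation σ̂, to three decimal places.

R̄ = (191.7 + 186.8 + 139.4 + 192.9 + 320.2 + 159.7 + 164.8 + 232.8 + 130.7 + 214.7 + 269.4 + 136.3) / 12 = 194.9500
σ̂ = R̄ / d₂ = 194.9500 / 2.970 = 65.6397

65.640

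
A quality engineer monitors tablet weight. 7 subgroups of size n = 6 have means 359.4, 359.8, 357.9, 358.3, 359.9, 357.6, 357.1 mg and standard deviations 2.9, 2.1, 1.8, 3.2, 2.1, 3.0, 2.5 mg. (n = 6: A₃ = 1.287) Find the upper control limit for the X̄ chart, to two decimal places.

361.81

X̄̄ = (359.4 + 359.8 + 357.9 + 358.3 + 359.9 + 357.6 + 357.1) / 7 = 358.5714
s̄ = (2.9 + 2.1 + 1.8 + 3.2 + 2.1 + 3.0 + 2.5) / 7 = 2.5143
UCL = X̄̄ + A₃·s̄ = 358.5714 + 1.287 × 2.5143 = 361.8073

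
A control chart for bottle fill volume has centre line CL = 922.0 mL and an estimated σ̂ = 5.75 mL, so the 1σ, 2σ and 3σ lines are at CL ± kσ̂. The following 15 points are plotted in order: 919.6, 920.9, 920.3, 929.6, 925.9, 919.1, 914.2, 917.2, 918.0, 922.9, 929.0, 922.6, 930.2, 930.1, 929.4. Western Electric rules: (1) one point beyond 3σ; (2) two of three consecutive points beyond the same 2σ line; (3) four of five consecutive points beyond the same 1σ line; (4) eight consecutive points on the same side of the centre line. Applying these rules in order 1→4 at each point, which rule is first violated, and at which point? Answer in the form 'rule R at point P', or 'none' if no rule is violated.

rule 3 at point 15

Zone of each point (C = within 1σ̂, B = 1σ̂–2σ̂, A = 2σ̂–3σ̂, * = beyond 3σ̂; sign = side of CL): 1:-C, 2:-C, 3:-C, 4:+B, 5:+C, 6:-C, 7:-B, 8:-C, 9:-C, 10:+C, 11:+B, 12:+C, 13:+B, 14:+B, 15:+B
Rule 3 (four of five consecutive points beyond the same 1σ limit) is satisfied at point 15.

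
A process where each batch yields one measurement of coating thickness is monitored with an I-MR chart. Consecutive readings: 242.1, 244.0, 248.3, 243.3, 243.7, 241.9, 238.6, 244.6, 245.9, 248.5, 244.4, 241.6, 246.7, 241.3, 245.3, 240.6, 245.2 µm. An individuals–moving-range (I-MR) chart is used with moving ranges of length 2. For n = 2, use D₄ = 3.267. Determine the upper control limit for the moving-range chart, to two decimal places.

Moving ranges: 1.9, 4.3, 5.0, 0.4, 1.8, 3.3, 6.0, 1.3, 2.6, 4.1, 2.8, 5.1, 5.4, 4.0, 4.7, 4.6; M̄R̄ = 57.3000 / 16 = 3.5812
UCL_MR = D₄·M̄R̄ = 3.267 × 3.5812 = 11.6999

11.70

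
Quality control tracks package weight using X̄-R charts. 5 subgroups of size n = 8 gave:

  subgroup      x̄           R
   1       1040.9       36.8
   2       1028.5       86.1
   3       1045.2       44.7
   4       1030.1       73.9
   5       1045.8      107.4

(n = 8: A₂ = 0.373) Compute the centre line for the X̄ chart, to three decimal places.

X̄̄ = (1040.9 + 1028.5 + 1045.2 + 1030.1 + 1045.8) / 5 = 5190.5000 / 5 = 1038.1000
CL = X̄̄ = 1038.1000

1038.100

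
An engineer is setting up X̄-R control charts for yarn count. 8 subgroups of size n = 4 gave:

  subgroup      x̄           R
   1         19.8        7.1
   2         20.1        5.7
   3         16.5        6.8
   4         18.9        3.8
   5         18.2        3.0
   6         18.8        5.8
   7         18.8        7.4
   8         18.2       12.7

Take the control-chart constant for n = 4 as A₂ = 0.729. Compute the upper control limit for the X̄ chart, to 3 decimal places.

X̄̄ = (19.8 + 20.1 + 16.5 + 18.9 + 18.2 + 18.8 + 18.8 + 18.2) / 8 = 149.3000 / 8 = 18.6625
R̄ = (7.1 + 5.7 + 6.8 + 3.8 + 3.0 + 5.8 + 7.4 + 12.7) / 8 = 52.3000 / 8 = 6.5375
UCL = X̄̄ + A₂·R̄ = 18.6625 + 0.729 × 6.5375 = 23.4283

23.428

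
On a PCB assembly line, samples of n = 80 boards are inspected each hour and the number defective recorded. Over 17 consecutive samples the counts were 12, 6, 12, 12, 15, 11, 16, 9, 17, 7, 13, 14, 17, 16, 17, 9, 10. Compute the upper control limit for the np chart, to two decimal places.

p̄ = Σdᵢ / (k·n) = 213 / (17 × 80) = 0.15662
UCL = np̄ + 3·√(np̄(1−p̄)) = 12.5294 + 3 × √(12.5294×0.84338) = 12.5294 + 3 × 3.2507 = 22.2815

22.28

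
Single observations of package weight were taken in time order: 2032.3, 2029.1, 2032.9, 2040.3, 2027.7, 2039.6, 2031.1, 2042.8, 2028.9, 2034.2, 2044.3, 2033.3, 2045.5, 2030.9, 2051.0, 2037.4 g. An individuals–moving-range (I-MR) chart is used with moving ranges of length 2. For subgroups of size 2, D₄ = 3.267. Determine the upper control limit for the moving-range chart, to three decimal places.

Moving ranges: 3.2, 3.8, 7.4, 12.6, 11.9, 8.5, 11.7, 13.9, 5.3, 10.1, 11.0, 12.2, 14.6, 20.1, 13.6; M̄R̄ = 159.9000 / 15 = 10.6600
UCL_MR = D₄·M̄R̄ = 3.267 × 10.6600 = 34.8262

34.826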